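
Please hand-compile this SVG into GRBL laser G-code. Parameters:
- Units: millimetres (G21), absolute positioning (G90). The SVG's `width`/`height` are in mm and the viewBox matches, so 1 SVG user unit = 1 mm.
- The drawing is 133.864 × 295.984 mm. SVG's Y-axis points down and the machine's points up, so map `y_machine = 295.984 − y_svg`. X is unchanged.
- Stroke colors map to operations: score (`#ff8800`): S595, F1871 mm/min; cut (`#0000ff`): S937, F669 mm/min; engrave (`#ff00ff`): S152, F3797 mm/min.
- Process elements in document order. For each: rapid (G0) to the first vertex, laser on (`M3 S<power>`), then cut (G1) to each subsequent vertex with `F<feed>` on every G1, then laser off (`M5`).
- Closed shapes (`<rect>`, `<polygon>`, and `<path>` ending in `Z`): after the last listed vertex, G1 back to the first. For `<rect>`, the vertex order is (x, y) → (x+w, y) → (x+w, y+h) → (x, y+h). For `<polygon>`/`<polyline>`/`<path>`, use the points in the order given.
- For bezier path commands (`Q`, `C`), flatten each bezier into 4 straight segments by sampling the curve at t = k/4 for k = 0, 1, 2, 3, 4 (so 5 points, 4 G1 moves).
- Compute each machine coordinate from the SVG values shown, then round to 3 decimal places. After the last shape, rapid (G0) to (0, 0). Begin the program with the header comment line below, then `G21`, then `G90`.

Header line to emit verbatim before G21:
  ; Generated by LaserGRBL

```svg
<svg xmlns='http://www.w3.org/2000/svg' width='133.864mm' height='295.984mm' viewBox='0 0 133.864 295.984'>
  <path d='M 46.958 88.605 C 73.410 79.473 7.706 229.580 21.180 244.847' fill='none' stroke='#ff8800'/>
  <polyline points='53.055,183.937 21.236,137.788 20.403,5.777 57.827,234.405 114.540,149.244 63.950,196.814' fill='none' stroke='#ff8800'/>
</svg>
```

; Generated by LaserGRBL
G21
G90
G0 X46.958 Y207.379
M3 S595
G1 X52.195 Y188.966 F1871
G1 X38.936 Y138.408 F1871
G1 X23.243 Y83.275 F1871
G1 X21.180 Y51.137 F1871
M5
G0 X53.055 Y112.047
M3 S595
G1 X21.236 Y158.196 F1871
G1 X20.403 Y290.207 F1871
G1 X57.827 Y61.579 F1871
G1 X114.540 Y146.740 F1871
G1 X63.950 Y99.170 F1871
M5
G0 X0.000 Y0.000

Since the viewBox matches the mm dimensions, user units are millimetres directly. The only transform is the Y-flip y_m = 295.984 − y_svg.

Shape 1 is a cubic bezier drawn with `<path>`. Its stroke #ff8800 means score at S595, F1871. After flipping Y the toolpath is (46.958,207.379) → (52.195,188.966) → (38.936,138.408) → (23.243,83.275) → (21.180,51.137).

Shape 2 is a open polyline drawn with `<polyline>`. Its stroke #ff8800 means score at S595, F1871. After flipping Y the toolpath is (53.055,112.047) → (21.236,158.196) → (20.403,290.207) → (57.827,61.579) → (114.540,146.740) → (63.950,99.170).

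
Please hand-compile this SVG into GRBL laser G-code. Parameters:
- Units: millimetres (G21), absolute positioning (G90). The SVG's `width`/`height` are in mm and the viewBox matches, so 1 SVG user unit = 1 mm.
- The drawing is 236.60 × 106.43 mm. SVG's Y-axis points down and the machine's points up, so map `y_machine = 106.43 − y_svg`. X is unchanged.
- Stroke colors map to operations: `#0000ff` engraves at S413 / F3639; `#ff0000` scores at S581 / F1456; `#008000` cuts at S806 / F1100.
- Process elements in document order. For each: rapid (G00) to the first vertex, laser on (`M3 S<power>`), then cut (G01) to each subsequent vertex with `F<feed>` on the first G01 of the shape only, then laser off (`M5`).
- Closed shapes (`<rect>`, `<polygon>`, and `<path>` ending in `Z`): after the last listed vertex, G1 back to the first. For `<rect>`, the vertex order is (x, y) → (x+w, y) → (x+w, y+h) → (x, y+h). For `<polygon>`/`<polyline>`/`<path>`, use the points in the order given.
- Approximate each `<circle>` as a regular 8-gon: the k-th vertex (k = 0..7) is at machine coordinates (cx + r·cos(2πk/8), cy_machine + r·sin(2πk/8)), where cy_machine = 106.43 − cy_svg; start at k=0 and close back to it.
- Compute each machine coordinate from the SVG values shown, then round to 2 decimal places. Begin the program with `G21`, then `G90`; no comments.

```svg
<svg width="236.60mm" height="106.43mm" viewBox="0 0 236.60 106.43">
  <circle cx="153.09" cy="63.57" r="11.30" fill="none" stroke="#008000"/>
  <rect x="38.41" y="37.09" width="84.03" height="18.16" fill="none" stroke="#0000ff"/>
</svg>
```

viewBox `0 0 236.60 106.43` with mm width/height → 1 unit = 1 mm. Flip: y_m = 106.43 − y_svg.

**Shape 1** — `<circle>` circle, stroke `#008000` → cut (S806, F1100). Machine vertices: (164.39,42.86) → (161.08,50.85) → (153.09,54.16) → (145.10,50.85) → (141.79,42.86) → (145.10,34.87) → (153.09,31.56) → (161.08,34.87) → (164.39,42.86). Closed: final G1 returns to the first vertex.

**Shape 2** — `<rect>` rectangle, stroke `#0000ff` → engrave (S413, F3639). Machine vertices: (38.41,69.34) → (122.44,69.34) → (122.44,51.18) → (38.41,51.18) → (38.41,69.34). Closed: final G1 returns to the first vertex.

G21
G90
G00 X164.39 Y42.86
M3 S806
G01 X161.08 Y50.85 F1100
G01 X153.09 Y54.16
G01 X145.10 Y50.85
G01 X141.79 Y42.86
G01 X145.10 Y34.87
G01 X153.09 Y31.56
G01 X161.08 Y34.87
G01 X164.39 Y42.86
M5
G00 X38.41 Y69.34
M3 S413
G01 X122.44 Y69.34 F3639
G01 X122.44 Y51.18
G01 X38.41 Y51.18
G01 X38.41 Y69.34
M5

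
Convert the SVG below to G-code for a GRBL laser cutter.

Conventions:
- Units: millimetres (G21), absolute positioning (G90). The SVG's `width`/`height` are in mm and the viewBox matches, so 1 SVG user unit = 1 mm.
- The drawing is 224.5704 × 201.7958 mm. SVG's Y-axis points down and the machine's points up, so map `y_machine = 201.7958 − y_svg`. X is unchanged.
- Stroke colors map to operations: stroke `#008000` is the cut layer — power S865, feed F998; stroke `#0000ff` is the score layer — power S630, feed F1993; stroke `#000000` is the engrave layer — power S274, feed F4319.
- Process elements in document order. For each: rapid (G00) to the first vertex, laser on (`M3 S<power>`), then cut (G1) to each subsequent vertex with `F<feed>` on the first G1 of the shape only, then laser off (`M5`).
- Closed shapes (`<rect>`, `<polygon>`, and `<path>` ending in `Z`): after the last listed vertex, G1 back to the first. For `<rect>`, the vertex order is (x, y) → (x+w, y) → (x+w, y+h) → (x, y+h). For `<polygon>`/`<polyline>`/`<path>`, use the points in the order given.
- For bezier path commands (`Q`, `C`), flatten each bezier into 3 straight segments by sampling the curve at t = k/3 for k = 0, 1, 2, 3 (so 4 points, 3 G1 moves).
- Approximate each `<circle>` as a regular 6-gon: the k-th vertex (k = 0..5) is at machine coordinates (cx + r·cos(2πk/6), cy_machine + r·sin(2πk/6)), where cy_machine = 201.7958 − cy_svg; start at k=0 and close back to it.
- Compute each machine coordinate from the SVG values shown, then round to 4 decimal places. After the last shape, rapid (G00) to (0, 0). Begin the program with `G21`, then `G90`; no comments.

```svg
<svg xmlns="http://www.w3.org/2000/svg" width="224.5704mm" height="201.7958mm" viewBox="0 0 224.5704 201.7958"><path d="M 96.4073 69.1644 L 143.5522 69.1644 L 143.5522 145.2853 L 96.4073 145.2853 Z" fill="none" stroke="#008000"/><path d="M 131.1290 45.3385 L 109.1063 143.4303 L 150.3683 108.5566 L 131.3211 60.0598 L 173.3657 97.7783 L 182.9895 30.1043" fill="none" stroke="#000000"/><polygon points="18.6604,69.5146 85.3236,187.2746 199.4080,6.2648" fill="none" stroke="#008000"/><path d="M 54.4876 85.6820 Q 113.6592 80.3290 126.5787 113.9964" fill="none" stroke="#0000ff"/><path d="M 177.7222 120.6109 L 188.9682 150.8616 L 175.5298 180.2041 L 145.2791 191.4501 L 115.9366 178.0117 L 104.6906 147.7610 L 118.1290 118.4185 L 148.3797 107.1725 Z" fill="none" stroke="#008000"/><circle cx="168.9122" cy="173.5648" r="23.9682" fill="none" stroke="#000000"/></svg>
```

1 u = 1 mm; y_m = 201.7958 − y.

[1] `<path>` rectangle, #008000→cut S865 F998: (96.4073,132.6314) → (143.5522,132.6314) → (143.5522,56.5105) → (96.4073,56.5105) → (96.4073,132.6314) (closed)

[2] `<path>` open polyline, #000000→engrave S274 F4319: (131.1290,156.4573) → (109.1063,58.3655) → (150.3683,93.2392) → (131.3211,141.7360) → (173.3657,104.0175) → (182.9895,171.6915)

[3] `<polygon>` closed polygon, #008000→cut S865 F998: (18.6604,132.2812) → (85.3236,14.5212) → (199.4080,195.5310) → (18.6604,132.2812) (closed)

[4] `<path>` quadratic bezier, #0000ff→score S630 F1993: (54.4876,116.1138) → (88.7962,115.3469) → (112.8266,105.9087) → (126.5787,87.7994)

[5] `<path>` regular polygon, #008000→cut S865 F998: (177.7222,81.1849) → (188.9682,50.9342) → (175.5298,21.5917) → (145.2791,10.3457) → (115.9366,23.7841) → (104.6906,54.0348) → (118.1290,83.3773) → (148.3797,94.6233) → (177.7222,81.1849) (closed)

[6] `<circle>` circle, #000000→engrave S274 F4319: (192.8804,28.2310) → (180.8963,48.9881) → (156.9281,48.9881) → (144.9440,28.2310) → (156.9281,7.4739) → (180.8963,7.4739) → (192.8804,28.2310) (closed)

G21
G90
G00 X96.4073 Y132.6314
M3 S865
G1 X143.5522 Y132.6314 F998
G1 X143.5522 Y56.5105
G1 X96.4073 Y56.5105
G1 X96.4073 Y132.6314
M5
G00 X131.1290 Y156.4573
M3 S274
G1 X109.1063 Y58.3655 F4319
G1 X150.3683 Y93.2392
G1 X131.3211 Y141.7360
G1 X173.3657 Y104.0175
G1 X182.9895 Y171.6915
M5
G00 X18.6604 Y132.2812
M3 S865
G1 X85.3236 Y14.5212 F998
G1 X199.4080 Y195.5310
G1 X18.6604 Y132.2812
M5
G00 X54.4876 Y116.1138
M3 S630
G1 X88.7962 Y115.3469 F1993
G1 X112.8266 Y105.9087
G1 X126.5787 Y87.7994
M5
G00 X177.7222 Y81.1849
M3 S865
G1 X188.9682 Y50.9342 F998
G1 X175.5298 Y21.5917
G1 X145.2791 Y10.3457
G1 X115.9366 Y23.7841
G1 X104.6906 Y54.0348
G1 X118.1290 Y83.3773
G1 X148.3797 Y94.6233
G1 X177.7222 Y81.1849
M5
G00 X192.8804 Y28.2310
M3 S274
G1 X180.8963 Y48.9881 F4319
G1 X156.9281 Y48.9881
G1 X144.9440 Y28.2310
G1 X156.9281 Y7.4739
G1 X180.8963 Y7.4739
G1 X192.8804 Y28.2310
M5
G00 X0.0000 Y0.0000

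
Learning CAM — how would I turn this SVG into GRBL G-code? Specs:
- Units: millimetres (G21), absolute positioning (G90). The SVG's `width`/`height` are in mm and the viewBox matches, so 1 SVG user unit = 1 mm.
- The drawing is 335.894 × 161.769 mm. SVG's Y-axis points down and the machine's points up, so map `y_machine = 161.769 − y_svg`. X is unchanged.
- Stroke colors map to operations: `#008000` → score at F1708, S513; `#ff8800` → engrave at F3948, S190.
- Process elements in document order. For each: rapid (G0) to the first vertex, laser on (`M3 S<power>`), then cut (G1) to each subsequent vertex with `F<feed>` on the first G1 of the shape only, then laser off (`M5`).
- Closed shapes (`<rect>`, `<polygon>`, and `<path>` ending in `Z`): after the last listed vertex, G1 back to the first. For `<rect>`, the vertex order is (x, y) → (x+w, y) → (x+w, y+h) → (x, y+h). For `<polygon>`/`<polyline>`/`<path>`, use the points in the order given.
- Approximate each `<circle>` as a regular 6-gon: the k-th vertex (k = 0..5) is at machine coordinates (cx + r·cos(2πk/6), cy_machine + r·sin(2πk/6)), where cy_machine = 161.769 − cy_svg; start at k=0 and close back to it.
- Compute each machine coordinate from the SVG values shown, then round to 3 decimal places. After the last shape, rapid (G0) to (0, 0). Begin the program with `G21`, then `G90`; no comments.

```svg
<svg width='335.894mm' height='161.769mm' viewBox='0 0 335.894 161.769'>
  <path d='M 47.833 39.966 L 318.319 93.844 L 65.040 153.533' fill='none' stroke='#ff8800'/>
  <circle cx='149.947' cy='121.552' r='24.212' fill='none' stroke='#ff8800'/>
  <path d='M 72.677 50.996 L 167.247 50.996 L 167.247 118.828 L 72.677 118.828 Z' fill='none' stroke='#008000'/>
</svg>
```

Since the viewBox matches the mm dimensions, user units are millimetres directly. The only transform is the Y-flip y_m = 161.769 − y_svg.

Shape 1 is a open polyline drawn with `<path>`. Its stroke #ff8800 means engrave at S190, F3948. After flipping Y the toolpath is (47.833,121.803) → (318.319,67.925) → (65.040,8.236).

Shape 2 is a circle drawn with `<circle>`. Its stroke #ff8800 means engrave at S190, F3948. After flipping Y the toolpath is (174.159,40.217) → (162.053,61.185) → (137.841,61.185) → (125.735,40.217) → (137.841,19.249) → (162.053,19.249) → (174.159,40.217), returning to the start.

Shape 3 is a rectangle drawn with `<path>`. Its stroke #008000 means score at S513, F1708. After flipping Y the toolpath is (72.677,110.773) → (167.247,110.773) → (167.247,42.941) → (72.677,42.941) → (72.677,110.773), returning to the start.

G21
G90
G0 X47.833 Y121.803
M3 S190
G1 X318.319 Y67.925 F3948
G1 X65.040 Y8.236
M5
G0 X174.159 Y40.217
M3 S190
G1 X162.053 Y61.185 F3948
G1 X137.841 Y61.185
G1 X125.735 Y40.217
G1 X137.841 Y19.249
G1 X162.053 Y19.249
G1 X174.159 Y40.217
M5
G0 X72.677 Y110.773
M3 S513
G1 X167.247 Y110.773 F1708
G1 X167.247 Y42.941
G1 X72.677 Y42.941
G1 X72.677 Y110.773
M5
G0 X0.000 Y0.000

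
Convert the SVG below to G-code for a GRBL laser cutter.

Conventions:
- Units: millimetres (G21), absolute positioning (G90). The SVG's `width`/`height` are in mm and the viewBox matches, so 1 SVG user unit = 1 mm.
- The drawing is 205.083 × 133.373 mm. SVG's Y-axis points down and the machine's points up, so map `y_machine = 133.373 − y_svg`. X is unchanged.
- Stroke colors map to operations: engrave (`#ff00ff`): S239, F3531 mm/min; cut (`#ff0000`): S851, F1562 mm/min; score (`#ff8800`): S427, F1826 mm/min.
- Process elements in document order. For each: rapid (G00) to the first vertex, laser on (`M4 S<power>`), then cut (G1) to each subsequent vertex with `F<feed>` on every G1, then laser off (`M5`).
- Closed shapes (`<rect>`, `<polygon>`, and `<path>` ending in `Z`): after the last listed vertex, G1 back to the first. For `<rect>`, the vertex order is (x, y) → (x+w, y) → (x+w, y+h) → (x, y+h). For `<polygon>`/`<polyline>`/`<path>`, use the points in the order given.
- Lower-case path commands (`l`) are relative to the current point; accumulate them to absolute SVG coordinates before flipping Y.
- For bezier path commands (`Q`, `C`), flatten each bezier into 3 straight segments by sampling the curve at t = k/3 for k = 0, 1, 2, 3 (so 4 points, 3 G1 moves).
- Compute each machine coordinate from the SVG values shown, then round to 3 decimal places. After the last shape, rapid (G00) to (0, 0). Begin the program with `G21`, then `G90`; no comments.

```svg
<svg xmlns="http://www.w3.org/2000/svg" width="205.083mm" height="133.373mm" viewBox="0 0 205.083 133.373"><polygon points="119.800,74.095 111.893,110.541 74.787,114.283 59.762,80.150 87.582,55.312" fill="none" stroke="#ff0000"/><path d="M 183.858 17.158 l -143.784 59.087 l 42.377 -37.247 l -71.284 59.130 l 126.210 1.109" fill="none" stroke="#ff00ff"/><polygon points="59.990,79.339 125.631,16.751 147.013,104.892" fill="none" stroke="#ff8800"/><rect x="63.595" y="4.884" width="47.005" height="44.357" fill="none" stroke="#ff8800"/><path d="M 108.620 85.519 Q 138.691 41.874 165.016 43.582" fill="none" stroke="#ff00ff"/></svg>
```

Since the viewBox matches the mm dimensions, user units are millimetres directly. The only transform is the Y-flip y_m = 133.373 − y_svg.

Shape 1 is a regular polygon drawn with `<polygon>`. Its stroke #ff0000 means cut at S851, F1562. After flipping Y the toolpath is (119.800,59.278) → (111.893,22.832) → (74.787,19.090) → (59.762,53.223) → (87.582,78.061) → (119.800,59.278), returning to the start.

Shape 2 is a open polyline drawn with `<path>`. Its stroke #ff00ff means engrave at S239, F3531. After flipping Y the toolpath is (183.858,116.215) → (40.074,57.128) → (82.451,94.375) → (11.167,35.245) → (137.377,34.136).

Shape 3 is a regular polygon drawn with `<polygon>`. Its stroke #ff8800 means score at S427, F1826. After flipping Y the toolpath is (59.990,54.034) → (125.631,116.622) → (147.013,28.481) → (59.990,54.034), returning to the start.

Shape 4 is a rectangle drawn with `<rect>`. Its stroke #ff8800 means score at S427, F1826. After flipping Y the toolpath is (63.595,128.489) → (110.600,128.489) → (110.600,84.132) → (63.595,84.132) → (63.595,128.489), returning to the start.

Shape 5 is a quadratic bezier drawn with `<path>`. Its stroke #ff00ff means engrave at S239, F3531. After flipping Y the toolpath is (108.620,47.854) → (128.251,71.911) → (147.050,85.890) → (165.016,89.791).

G21
G90
G00 X119.800 Y59.278
M4 S851
G1 X111.893 Y22.832 F1562
G1 X74.787 Y19.090 F1562
G1 X59.762 Y53.223 F1562
G1 X87.582 Y78.061 F1562
G1 X119.800 Y59.278 F1562
M5
G00 X183.858 Y116.215
M4 S239
G1 X40.074 Y57.128 F3531
G1 X82.451 Y94.375 F3531
G1 X11.167 Y35.245 F3531
G1 X137.377 Y34.136 F3531
M5
G00 X59.990 Y54.034
M4 S427
G1 X125.631 Y116.622 F1826
G1 X147.013 Y28.481 F1826
G1 X59.990 Y54.034 F1826
M5
G00 X63.595 Y128.489
M4 S427
G1 X110.600 Y128.489 F1826
G1 X110.600 Y84.132 F1826
G1 X63.595 Y84.132 F1826
G1 X63.595 Y128.489 F1826
M5
G00 X108.620 Y47.854
M4 S239
G1 X128.251 Y71.911 F3531
G1 X147.050 Y85.890 F3531
G1 X165.016 Y89.791 F3531
M5
G00 X0.000 Y0.000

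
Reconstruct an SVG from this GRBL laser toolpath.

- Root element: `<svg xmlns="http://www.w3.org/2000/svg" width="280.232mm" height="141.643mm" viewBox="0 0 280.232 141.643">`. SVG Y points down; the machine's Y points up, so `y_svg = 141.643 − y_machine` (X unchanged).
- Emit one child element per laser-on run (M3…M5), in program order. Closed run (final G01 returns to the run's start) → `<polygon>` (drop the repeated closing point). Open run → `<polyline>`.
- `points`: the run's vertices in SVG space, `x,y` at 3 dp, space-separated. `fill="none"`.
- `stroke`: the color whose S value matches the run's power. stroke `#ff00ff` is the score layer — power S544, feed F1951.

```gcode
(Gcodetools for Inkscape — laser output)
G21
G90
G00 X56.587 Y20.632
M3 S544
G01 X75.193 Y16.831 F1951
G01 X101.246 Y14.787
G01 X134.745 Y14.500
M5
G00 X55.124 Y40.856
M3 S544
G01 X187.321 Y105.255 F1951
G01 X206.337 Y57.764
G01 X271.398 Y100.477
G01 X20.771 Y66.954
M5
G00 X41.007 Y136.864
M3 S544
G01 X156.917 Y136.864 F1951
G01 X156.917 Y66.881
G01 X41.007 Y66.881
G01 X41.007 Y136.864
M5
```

<svg xmlns="http://www.w3.org/2000/svg" width="280.232mm" height="141.643mm" viewBox="0 0 280.232 141.643">
  <polyline points="56.587,121.011 75.193,124.812 101.246,126.856 134.745,127.143" fill="none" stroke="#ff00ff"/>
  <polyline points="55.124,100.787 187.321,36.388 206.337,83.879 271.398,41.166 20.771,74.689" fill="none" stroke="#ff00ff"/>
  <polygon points="41.007,4.779 156.917,4.779 156.917,74.762 41.007,74.762" fill="none" stroke="#ff00ff"/>
</svg>

Machine Y-up, SVG Y-down with viewBox height 141.643, so y_svg = 141.643 − y_machine; X carries over. Every run uses S544, so all elements get stroke `#ff00ff` (score).

Run 1: The run is open, so emit a `<polyline>` with points (Y-flipped): 56.587,121.011 75.193,124.812 101.246,126.856 134.745,127.143.

Run 2: The run is open, so emit a `<polyline>` with points (Y-flipped): 55.124,100.787 187.321,36.388 206.337,83.879 271.398,41.166 20.771,74.689.

Run 3: The run returns to its start, so emit a `<polygon>` with points (Y-flipped): 41.007,4.779 156.917,4.779 156.917,74.762 41.007,74.762.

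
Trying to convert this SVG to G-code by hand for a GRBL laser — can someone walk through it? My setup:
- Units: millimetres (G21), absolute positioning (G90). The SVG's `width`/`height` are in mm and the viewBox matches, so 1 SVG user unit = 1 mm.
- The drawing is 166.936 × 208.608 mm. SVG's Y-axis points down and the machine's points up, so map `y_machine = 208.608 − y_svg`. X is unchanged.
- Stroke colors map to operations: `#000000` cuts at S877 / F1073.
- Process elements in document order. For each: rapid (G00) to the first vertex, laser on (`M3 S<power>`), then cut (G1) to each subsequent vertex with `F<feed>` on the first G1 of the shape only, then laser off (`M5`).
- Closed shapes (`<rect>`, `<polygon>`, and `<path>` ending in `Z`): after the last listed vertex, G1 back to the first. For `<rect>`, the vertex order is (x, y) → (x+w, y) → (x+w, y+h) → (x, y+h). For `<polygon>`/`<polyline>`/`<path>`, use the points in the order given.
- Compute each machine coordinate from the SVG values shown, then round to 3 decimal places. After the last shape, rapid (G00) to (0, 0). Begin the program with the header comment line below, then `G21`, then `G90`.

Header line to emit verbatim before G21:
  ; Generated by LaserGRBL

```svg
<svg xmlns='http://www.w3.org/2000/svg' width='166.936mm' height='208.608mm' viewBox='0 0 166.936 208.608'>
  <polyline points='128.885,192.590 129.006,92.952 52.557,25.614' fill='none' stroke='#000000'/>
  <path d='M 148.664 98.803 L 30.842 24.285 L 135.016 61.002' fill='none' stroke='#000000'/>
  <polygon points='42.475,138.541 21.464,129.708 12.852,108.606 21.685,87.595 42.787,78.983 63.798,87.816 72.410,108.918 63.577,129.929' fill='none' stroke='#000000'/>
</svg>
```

; Generated by LaserGRBL
G21
G90
G00 X128.885 Y16.018
M3 S877
G1 X129.006 Y115.656 F1073
G1 X52.557 Y182.994
M5
G00 X148.664 Y109.805
M3 S877
G1 X30.842 Y184.323 F1073
G1 X135.016 Y147.606
M5
G00 X42.475 Y70.067
M3 S877
G1 X21.464 Y78.900 F1073
G1 X12.852 Y100.002
G1 X21.685 Y121.013
G1 X42.787 Y129.625
G1 X63.798 Y120.792
G1 X72.410 Y99.690
G1 X63.577 Y78.679
G1 X42.475 Y70.067
M5
G00 X0.000 Y0.000

1 u = 1 mm; y_m = 208.608 − y.

[1] `<polyline>` open polyline, #000000→cut S877 F1073: (128.885,16.018) → (129.006,115.656) → (52.557,182.994)

[2] `<path>` open polyline, #000000→cut S877 F1073: (148.664,109.805) → (30.842,184.323) → (135.016,147.606)

[3] `<polygon>` regular polygon, #000000→cut S877 F1073: (42.475,70.067) → (21.464,78.900) → (12.852,100.002) → (21.685,121.013) → (42.787,129.625) → (63.798,120.792) → (72.410,99.690) → (63.577,78.679) → (42.475,70.067) (closed)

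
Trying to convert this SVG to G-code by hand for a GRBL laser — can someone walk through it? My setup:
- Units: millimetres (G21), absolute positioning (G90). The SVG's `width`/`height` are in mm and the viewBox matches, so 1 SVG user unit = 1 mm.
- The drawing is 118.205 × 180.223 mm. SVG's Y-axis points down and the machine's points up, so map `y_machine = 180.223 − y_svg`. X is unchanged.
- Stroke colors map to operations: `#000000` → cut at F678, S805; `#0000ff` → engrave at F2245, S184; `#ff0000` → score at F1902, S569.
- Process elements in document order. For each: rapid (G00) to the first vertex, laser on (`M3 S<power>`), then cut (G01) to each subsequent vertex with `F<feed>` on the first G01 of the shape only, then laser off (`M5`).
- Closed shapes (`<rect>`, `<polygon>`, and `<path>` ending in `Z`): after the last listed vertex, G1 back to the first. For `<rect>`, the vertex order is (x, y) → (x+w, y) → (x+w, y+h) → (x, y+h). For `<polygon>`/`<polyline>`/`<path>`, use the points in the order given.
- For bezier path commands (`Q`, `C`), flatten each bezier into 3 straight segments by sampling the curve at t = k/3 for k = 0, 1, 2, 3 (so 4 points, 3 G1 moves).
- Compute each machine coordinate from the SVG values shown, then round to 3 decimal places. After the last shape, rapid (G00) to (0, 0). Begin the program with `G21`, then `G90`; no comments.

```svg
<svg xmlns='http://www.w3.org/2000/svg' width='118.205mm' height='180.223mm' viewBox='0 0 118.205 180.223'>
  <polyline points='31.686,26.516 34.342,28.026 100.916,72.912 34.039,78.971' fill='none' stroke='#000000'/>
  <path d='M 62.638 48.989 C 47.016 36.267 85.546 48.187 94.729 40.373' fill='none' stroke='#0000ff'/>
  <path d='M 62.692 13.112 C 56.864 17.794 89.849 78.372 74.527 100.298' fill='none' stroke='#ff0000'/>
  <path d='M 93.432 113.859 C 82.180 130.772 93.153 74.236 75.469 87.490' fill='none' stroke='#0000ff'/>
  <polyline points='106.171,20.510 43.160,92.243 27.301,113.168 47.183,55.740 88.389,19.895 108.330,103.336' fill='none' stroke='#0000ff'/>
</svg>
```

G21
G90
G00 X31.686 Y153.707
M3 S805
G01 X34.342 Y152.197 F678
G01 X100.916 Y107.311
G01 X34.039 Y101.252
M5
G00 X62.638 Y131.234
M3 S184
G01 X61.974 Y137.386 F2245
G01 X78.856 Y136.970
G01 X94.729 Y139.850
M5
G00 X62.692 Y167.111
M3 S569
G01 X66.575 Y147.299 F1902
G01 X76.973 Y111.233
G01 X74.527 Y79.925
M5
G00 X93.432 Y66.364
M3 S184
G01 X87.704 Y68.629 F2245
G01 X85.485 Y88.029
G01 X75.469 Y92.733
M5
G00 X106.171 Y159.713
M3 S184
G01 X43.160 Y87.980 F2245
G01 X27.301 Y67.055
G01 X47.183 Y124.483
G01 X88.389 Y160.328
G01 X108.330 Y76.887
M5
G00 X0.000 Y0.000

1 u = 1 mm; y_m = 180.223 − y.

[1] `<polyline>` open polyline, #000000→cut S805 F678: (31.686,153.707) → (34.342,152.197) → (100.916,107.311) → (34.039,101.252)

[2] `<path>` cubic bezier, #0000ff→engrave S184 F2245: (62.638,131.234) → (61.974,137.386) → (78.856,136.970) → (94.729,139.850)

[3] `<path>` cubic bezier, #ff0000→score S569 F1902: (62.692,167.111) → (66.575,147.299) → (76.973,111.233) → (74.527,79.925)

[4] `<path>` cubic bezier, #0000ff→engrave S184 F2245: (93.432,66.364) → (87.704,68.629) → (85.485,88.029) → (75.469,92.733)

[5] `<polyline>` open polyline, #0000ff→engrave S184 F2245: (106.171,159.713) → (43.160,87.980) → (27.301,67.055) → (47.183,124.483) → (88.389,160.328) → (108.330,76.887)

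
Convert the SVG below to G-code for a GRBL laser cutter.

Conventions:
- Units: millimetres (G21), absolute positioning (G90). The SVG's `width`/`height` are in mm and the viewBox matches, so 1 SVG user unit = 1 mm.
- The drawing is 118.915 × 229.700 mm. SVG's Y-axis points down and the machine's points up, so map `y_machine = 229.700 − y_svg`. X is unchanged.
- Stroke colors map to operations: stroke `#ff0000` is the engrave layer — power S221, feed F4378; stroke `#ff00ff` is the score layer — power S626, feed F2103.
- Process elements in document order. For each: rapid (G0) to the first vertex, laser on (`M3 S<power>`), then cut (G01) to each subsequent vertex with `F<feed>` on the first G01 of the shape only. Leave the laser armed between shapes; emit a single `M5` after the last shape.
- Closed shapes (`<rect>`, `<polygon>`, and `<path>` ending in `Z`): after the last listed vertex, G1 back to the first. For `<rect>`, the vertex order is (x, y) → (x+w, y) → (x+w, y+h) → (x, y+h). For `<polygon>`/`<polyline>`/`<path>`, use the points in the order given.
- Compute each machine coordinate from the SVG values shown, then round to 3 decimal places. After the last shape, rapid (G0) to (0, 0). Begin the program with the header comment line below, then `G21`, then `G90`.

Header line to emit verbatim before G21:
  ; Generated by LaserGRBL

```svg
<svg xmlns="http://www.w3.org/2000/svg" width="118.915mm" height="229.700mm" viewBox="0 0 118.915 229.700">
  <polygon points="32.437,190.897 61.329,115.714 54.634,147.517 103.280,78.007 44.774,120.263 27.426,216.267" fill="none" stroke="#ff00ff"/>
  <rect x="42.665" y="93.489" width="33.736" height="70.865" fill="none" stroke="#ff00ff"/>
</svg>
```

; Generated by LaserGRBL
G21
G90
G0 X32.437 Y38.803
M3 S626
G01 X61.329 Y113.986 F2103
G01 X54.634 Y82.183
G01 X103.280 Y151.693
G01 X44.774 Y109.437
G01 X27.426 Y13.433
G01 X32.437 Y38.803
G0 X42.665 Y136.211
M3 S626
G01 X76.401 Y136.211 F2103
G01 X76.401 Y65.346
G01 X42.665 Y65.346
G01 X42.665 Y136.211
M5
G0 X0.000 Y0.000

Since the viewBox matches the mm dimensions, user units are millimetres directly. The only transform is the Y-flip y_m = 229.700 − y_svg.

Shape 1 is a closed polygon drawn with `<polygon>`. Its stroke #ff00ff means score at S626, F2103. After flipping Y the toolpath is (32.437,38.803) → (61.329,113.986) → (54.634,82.183) → (103.280,151.693) → (44.774,109.437) → (27.426,13.433) → (32.437,38.803), returning to the start.

Shape 2 is a rectangle drawn with `<rect>`. Its stroke #ff00ff means score at S626, F2103. After flipping Y the toolpath is (42.665,136.211) → (76.401,136.211) → (76.401,65.346) → (42.665,65.346) → (42.665,136.211), returning to the start.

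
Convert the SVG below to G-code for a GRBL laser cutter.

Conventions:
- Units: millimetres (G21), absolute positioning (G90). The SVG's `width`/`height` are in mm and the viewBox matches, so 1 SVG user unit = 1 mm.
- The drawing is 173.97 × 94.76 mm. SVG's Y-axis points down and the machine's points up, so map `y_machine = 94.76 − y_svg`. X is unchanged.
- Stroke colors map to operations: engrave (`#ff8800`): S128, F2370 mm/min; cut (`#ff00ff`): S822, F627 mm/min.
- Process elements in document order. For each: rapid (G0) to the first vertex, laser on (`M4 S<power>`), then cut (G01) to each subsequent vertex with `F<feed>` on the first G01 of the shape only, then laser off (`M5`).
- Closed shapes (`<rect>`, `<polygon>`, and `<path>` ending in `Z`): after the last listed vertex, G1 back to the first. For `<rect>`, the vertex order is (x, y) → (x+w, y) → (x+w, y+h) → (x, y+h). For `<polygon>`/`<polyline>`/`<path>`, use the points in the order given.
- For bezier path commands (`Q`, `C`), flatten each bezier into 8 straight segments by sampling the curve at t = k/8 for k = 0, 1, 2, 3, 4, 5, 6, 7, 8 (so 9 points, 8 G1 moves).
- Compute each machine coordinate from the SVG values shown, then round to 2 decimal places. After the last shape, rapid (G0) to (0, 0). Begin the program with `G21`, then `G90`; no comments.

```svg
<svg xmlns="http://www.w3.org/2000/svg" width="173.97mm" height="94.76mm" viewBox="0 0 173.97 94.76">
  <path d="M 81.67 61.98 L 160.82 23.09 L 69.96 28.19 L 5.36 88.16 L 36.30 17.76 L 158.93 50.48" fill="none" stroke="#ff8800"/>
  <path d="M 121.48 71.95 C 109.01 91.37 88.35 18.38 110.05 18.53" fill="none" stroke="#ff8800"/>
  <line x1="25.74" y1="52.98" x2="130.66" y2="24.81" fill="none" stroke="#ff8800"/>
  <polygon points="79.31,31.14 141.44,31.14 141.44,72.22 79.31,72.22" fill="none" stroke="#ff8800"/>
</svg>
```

G21
G90
G0 X81.67 Y32.78
M4 S128
G01 X160.82 Y71.67 F2370
G01 X69.96 Y66.57
G01 X5.36 Y6.60
G01 X36.30 Y77.00
G01 X158.93 Y44.28
M5
G0 X121.48 Y22.81
M4 S128
G01 X116.52 Y19.54 F2370
G01 X111.38 Y22.99
G01 X106.66 Y31.22
G01 X102.95 Y42.29
G01 X100.84 Y54.27
G01 X100.93 Y65.22
G01 X103.80 Y73.18
G01 X110.05 Y76.23
M5
G0 X25.74 Y41.78
M4 S128
G01 X130.66 Y69.95 F2370
M5
G0 X79.31 Y63.62
M4 S128
G01 X141.44 Y63.62 F2370
G01 X141.44 Y22.54
G01 X79.31 Y22.54
G01 X79.31 Y63.62
M5
G0 X0.00 Y0.00

Since the viewBox matches the mm dimensions, user units are millimetres directly. The only transform is the Y-flip y_m = 94.76 − y_svg.

Shape 1 is a open polyline drawn with `<path>`. Its stroke #ff8800 means engrave at S128, F2370. After flipping Y the toolpath is (81.67,32.78) → (160.82,71.67) → (69.96,66.57) → (5.36,6.60) → (36.30,77.00) → (158.93,44.28).

Shape 2 is a cubic bezier drawn with `<path>`. Its stroke #ff8800 means engrave at S128, F2370. After flipping Y the toolpath is (121.48,22.81) → (116.52,19.54) → (111.38,22.99) → (106.66,31.22) → (102.95,42.29) → (100.84,54.27) → (100.93,65.22) → (103.80,73.18) → (110.05,76.23).

Shape 3 is a line segment drawn with `<line>`. Its stroke #ff8800 means engrave at S128, F2370. After flipping Y the toolpath is (25.74,41.78) → (130.66,69.95).

Shape 4 is a rectangle drawn with `<polygon>`. Its stroke #ff8800 means engrave at S128, F2370. After flipping Y the toolpath is (79.31,63.62) → (141.44,63.62) → (141.44,22.54) → (79.31,22.54) → (79.31,63.62), returning to the start.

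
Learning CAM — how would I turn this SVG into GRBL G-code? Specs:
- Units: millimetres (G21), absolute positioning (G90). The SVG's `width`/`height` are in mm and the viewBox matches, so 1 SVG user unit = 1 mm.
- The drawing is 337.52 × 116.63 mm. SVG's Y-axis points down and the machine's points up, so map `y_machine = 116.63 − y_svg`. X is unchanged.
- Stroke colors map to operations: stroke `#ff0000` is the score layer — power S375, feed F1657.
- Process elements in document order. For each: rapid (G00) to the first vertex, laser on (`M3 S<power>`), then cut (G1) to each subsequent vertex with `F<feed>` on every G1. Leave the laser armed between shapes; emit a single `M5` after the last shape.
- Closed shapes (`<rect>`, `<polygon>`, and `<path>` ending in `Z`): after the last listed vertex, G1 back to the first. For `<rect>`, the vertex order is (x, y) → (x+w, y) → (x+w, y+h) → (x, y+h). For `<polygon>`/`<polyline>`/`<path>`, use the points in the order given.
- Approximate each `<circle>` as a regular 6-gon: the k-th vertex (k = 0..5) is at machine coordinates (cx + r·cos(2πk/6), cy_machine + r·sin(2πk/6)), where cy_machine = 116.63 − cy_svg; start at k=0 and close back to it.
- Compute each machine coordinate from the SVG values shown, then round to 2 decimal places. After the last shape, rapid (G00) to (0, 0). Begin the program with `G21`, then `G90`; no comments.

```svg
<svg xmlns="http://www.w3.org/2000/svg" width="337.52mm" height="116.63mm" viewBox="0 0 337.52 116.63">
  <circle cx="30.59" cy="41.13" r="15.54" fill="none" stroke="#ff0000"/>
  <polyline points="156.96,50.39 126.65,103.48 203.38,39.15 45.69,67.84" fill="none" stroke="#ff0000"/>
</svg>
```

G21
G90
G00 X46.13 Y75.50
M3 S375
G1 X38.36 Y88.96 F1657
G1 X22.82 Y88.96 F1657
G1 X15.05 Y75.50 F1657
G1 X22.82 Y62.04 F1657
G1 X38.36 Y62.04 F1657
G1 X46.13 Y75.50 F1657
G00 X156.96 Y66.24
M3 S375
G1 X126.65 Y13.15 F1657
G1 X203.38 Y77.48 F1657
G1 X45.69 Y48.79 F1657
M5
G00 X0.00 Y0.00

Since the viewBox matches the mm dimensions, user units are millimetres directly. The only transform is the Y-flip y_m = 116.63 − y_svg.

Shape 1 is a circle drawn with `<circle>`. Its stroke #ff0000 means score at S375, F1657. After flipping Y the toolpath is (46.13,75.50) → (38.36,88.96) → (22.82,88.96) → (15.05,75.50) → (22.82,62.04) → (38.36,62.04) → (46.13,75.50), returning to the start.

Shape 2 is a open polyline drawn with `<polyline>`. Its stroke #ff0000 means score at S375, F1657. After flipping Y the toolpath is (156.96,66.24) → (126.65,13.15) → (203.38,77.48) → (45.69,48.79).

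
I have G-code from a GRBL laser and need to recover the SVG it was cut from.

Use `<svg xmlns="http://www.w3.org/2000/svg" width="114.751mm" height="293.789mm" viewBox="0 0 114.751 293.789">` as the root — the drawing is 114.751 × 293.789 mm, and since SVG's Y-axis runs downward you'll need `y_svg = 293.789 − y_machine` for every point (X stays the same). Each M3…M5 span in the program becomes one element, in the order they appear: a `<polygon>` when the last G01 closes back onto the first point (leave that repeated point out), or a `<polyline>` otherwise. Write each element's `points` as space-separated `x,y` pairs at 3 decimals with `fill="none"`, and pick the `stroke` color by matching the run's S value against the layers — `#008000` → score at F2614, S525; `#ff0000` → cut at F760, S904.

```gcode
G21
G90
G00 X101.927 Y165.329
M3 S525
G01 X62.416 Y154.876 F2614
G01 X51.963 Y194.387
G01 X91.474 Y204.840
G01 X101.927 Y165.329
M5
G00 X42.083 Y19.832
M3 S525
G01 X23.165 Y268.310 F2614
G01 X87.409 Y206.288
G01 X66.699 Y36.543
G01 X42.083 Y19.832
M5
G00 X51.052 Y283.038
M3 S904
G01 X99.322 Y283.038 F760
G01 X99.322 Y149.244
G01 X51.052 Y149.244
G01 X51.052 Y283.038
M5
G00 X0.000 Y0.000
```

Each laser-on run becomes one SVG element. Flip Y back into SVG space with y_svg = 293.789 − y_machine.

Run 1: S525 ⇒ score layer `#008000`. The run returns to its start, so emit a `<polygon>` with points (Y-flipped): 101.927,128.460 62.416,138.913 51.963,99.402 91.474,88.949.

Run 2: the run's S525 means `#008000` (score). The run returns to its start, so emit a `<polygon>` with points (Y-flipped): 42.083,273.957 23.165,25.479 87.409,87.501 66.699,257.246.

Run 3: the run's S904 means `#ff0000` (cut). The run returns to its start, so emit a `<polygon>` with points (Y-flipped): 51.052,10.751 99.322,10.751 99.322,144.545 51.052,144.545.

<svg xmlns="http://www.w3.org/2000/svg" width="114.751mm" height="293.789mm" viewBox="0 0 114.751 293.789">
  <polygon points="101.927,128.460 62.416,138.913 51.963,99.402 91.474,88.949" fill="none" stroke="#008000"/>
  <polygon points="42.083,273.957 23.165,25.479 87.409,87.501 66.699,257.246" fill="none" stroke="#008000"/>
  <polygon points="51.052,10.751 99.322,10.751 99.322,144.545 51.052,144.545" fill="none" stroke="#ff0000"/>
</svg>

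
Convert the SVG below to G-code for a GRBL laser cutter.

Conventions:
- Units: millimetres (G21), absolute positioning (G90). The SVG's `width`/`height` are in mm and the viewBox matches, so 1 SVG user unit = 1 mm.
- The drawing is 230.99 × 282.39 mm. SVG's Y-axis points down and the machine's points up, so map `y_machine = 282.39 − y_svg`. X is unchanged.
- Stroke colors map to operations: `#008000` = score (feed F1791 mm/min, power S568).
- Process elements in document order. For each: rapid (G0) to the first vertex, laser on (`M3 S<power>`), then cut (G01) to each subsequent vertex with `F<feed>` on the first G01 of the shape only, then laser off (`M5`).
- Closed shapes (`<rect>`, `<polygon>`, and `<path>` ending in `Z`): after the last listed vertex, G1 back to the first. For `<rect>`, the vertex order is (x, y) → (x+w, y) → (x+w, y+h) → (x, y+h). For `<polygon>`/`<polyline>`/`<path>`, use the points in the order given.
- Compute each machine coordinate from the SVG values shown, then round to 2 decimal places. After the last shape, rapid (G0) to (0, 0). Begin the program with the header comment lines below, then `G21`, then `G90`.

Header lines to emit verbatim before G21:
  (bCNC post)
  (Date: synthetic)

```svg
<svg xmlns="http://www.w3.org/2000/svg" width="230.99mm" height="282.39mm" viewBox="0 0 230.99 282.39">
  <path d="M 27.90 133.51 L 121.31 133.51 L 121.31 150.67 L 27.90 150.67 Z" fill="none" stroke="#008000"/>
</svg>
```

(bCNC post)
(Date: synthetic)
G21
G90
G0 X27.90 Y148.88
M3 S568
G01 X121.31 Y148.88 F1791
G01 X121.31 Y131.72
G01 X27.90 Y131.72
G01 X27.90 Y148.88
M5
G0 X0.00 Y0.00

viewBox `0 0 230.99 282.39` with mm width/height → 1 unit = 1 mm. Flip: y_m = 282.39 − y_svg.

**Shape 1** — `<path>` rectangle, stroke `#008000` → score (S568, F1791). Machine vertices: (27.90,148.88) → (121.31,148.88) → (121.31,131.72) → (27.90,131.72) → (27.90,148.88). Closed: final G1 returns to the first vertex.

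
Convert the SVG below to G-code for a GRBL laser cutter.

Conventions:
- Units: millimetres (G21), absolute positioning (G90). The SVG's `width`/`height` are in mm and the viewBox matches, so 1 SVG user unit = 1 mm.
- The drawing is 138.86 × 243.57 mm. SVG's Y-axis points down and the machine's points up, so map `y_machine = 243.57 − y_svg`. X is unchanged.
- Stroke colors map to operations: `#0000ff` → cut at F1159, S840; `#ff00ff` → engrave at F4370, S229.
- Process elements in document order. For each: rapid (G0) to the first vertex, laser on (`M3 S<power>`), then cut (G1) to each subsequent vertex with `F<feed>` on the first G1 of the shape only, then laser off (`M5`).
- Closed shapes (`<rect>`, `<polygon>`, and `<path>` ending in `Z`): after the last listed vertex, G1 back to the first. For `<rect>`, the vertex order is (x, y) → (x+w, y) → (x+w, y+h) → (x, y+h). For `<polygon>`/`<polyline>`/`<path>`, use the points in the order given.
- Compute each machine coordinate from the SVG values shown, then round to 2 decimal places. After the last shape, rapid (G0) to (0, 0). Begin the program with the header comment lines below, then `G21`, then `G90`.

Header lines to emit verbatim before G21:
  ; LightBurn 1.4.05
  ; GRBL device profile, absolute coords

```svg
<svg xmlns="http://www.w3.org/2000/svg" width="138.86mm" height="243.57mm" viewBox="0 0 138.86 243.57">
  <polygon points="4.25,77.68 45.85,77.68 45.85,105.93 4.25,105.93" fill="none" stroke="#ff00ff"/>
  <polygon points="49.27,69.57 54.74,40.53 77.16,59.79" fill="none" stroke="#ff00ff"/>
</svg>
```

; LightBurn 1.4.05
; GRBL device profile, absolute coords
G21
G90
G0 X4.25 Y165.89
M3 S229
G1 X45.85 Y165.89 F4370
G1 X45.85 Y137.64
G1 X4.25 Y137.64
G1 X4.25 Y165.89
M5
G0 X49.27 Y174.00
M3 S229
G1 X54.74 Y203.04 F4370
G1 X77.16 Y183.78
G1 X49.27 Y174.00
M5
G0 X0.00 Y0.00

viewBox `0 0 138.86 243.57` with mm width/height → 1 unit = 1 mm. Flip: y_m = 243.57 − y_svg.

**Shape 1** — `<polygon>` rectangle, stroke `#ff00ff` → engrave (S229, F4370). Machine vertices: (4.25,165.89) → (45.85,165.89) → (45.85,137.64) → (4.25,137.64) → (4.25,165.89). Closed: final G1 returns to the first vertex.

**Shape 2** — `<polygon>` regular polygon, stroke `#ff00ff` → engrave (S229, F4370). Machine vertices: (49.27,174.00) → (54.74,203.04) → (77.16,183.78) → (49.27,174.00). Closed: final G1 returns to the first vertex.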